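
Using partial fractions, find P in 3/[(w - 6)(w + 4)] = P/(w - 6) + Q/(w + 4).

Cover-up at w = 6: P = 3/(6 + 4) = 3/10


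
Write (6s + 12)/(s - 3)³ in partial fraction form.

(6s + 12) = α(s - 3)² + β(s - 3) + γ. At s = 3: γ = 6·3 + 12 = 30. Coefficients: α = 0, β = 6
Result: 6/(s - 3)² + 30/(s - 3)³


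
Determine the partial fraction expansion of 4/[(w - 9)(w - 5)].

4/(w - 9)(w - 5) = α/(w - 9) + β/(w - 5). α = 4/(9 - 5) = 1, β = 4/(5 - 9) = -1
Result: 1/(w - 9) - 1/(w - 5)


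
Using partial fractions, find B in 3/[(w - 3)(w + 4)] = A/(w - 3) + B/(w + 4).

Cover-up at w = -4: B = 3/(-4 - 3) = -3/7


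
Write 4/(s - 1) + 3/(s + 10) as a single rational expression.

Common denominator (s - 1)(s + 10). Numerator: 4(s + 10) + 3(s - 1) = (4s + 40) + (3s - 3) = 7s + 37
Result: (7s + 37)/[(s - 1)(s + 10)]


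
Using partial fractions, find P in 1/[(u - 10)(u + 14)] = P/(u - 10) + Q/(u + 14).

Cover-up at u = 10: P = 1/(10 + 14) = 1/24


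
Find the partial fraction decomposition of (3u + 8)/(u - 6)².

(3u + 8) = P(u - 6) + Q. At u = 6: Q = 3·6 + 8 = 26. Coeff of u: P = 3
Result: 3/(u - 6) + 26/(u - 6)²


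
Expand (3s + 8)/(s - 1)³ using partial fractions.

(3s + 8) = A(s - 1)² + B(s - 1) + C. At s = 1: C = 3·1 + 8 = 11. Coefficients: A = 0, B = 3
Result: 3/(s - 1)² + 11/(s - 1)³


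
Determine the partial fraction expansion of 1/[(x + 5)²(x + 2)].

Cover-up at x=-2: γ = 1/(-2 + 5)² = 1/9. Cover-up at x=-5: β = 1/(-5 + 2) = -1/3. Comparing x² coeff: α = -γ = -1/9
Result: (-1/9)/(x + 5) - (1/3)/(x + 5)² + (1/9)/(x + 2)


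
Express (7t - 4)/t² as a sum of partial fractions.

(7t - 4) = Pt + Q. At t = 0: Q = 7·0 - 4 = -4. Coeff of t: P = 7
Result: 7/t - 4/t²


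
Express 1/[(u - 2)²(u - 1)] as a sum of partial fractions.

Cover-up at u=1: R = 1/(1 - 2)² = 1. Cover-up at u=2: Q = 1/(2 - 1) = 1. Comparing u² coeff: P = -R = -1
Result: -1/(u - 2) + 1/(u - 2)² + 1/(u - 1)


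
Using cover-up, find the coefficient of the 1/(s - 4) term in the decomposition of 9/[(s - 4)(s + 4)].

Cover (s - 4), set s=4: 9/((s + 4) at s=4) = 9/(8) = 9/8


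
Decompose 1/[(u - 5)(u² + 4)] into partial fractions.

Cover-up at u = 5: α = 1/(5² + 4) = 1/29. Then β = -α = -1/29, γ = -α·(0 + 5) = -5/29
Result: (1/29)/(u - 5) - ((1/29)u + 5/29)/(u² + 4)


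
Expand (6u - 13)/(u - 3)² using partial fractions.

(6u - 13) = A(u - 3) + B. At u = 3: B = 6·3 - 13 = 5. Coeff of u: A = 6
Result: 6/(u - 3) + 5/(u - 3)²


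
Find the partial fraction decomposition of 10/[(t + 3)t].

10/(t + 3)t = α/(t + 3) + β/t. α = 10/(-3 - 0) = -10/3, β = 10/(0 + 3) = 10/3
Result: (-10/3)/(t + 3) + (10/3)/t


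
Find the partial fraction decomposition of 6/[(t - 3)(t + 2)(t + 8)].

Using cover-up method: P = 6/55, Q = -1/5, R = 1/11
Result: (6/55)/(t - 3) - (1/5)/(t + 2) + (1/11)/(t + 8)


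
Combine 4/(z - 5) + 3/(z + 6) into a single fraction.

Common denominator (z - 5)(z + 6). Numerator: 4(z + 6) + 3(z - 5) = (4z + 24) + (3z - 15) = 7z + 9
Result: (7z + 9)/[(z - 5)(z + 6)]


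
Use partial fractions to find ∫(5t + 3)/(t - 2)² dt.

Decompose: α = 5, β = 5·2 + 3 = 13, so (5t + 3)/(t - 2)² = 5/(t - 2) + 13/(t - 2)². Integrate: ∫ α/(t - 2) dt = 5 ln|(t - 2)|; ∫ β/(t - 2)² dt = -13/(t - 2). Sum: 5 ln|(t - 2)| - 13/(t - 2) + C


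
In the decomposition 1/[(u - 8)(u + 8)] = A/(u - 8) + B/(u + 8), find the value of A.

Cover-up at u = 8: A = 1/(8 + 8) = 1/16


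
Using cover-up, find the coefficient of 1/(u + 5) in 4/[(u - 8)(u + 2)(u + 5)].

Cover (u + 5), set u=-5: 4/[(-5 - 8)(-5 + 2)] = 4/39


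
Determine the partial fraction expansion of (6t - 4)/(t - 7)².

(6t - 4) = α(t - 7) + β. At t = 7: β = 6·7 - 4 = 38. Coeff of t: α = 6
Result: 6/(t - 7) + 38/(t - 7)²


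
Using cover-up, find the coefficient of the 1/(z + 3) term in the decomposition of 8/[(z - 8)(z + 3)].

Cover (z + 3), set z=-3: 8/((z - 8) at z=-3) = 8/(-11) = -8/11


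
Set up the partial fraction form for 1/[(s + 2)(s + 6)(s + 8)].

Three distinct linear factors: P/(s + 2) + Q/(s + 6) + R/(s + 8)


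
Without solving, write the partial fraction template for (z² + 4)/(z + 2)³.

Repeated linear factor (power 3): P/(z + 2) + Q/(z + 2)² + R/(z + 2)³


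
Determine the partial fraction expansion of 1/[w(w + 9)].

1/w(w + 9) = A/w + B/(w + 9). A = 1/(0 + 9) = 1/9, B = 1/(-9 - 0) = -1/9
Result: (1/9)/w - (1/9)/(w + 9)


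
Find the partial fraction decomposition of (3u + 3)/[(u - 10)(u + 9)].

At u=10: α = (3·10 + 3)/(10 + 9) = 33/19. At u=-9: β = (3·(-9) + 3)/(-9 - 10) = 24/19
Result: (33/19)/(u - 10) + (24/19)/(u + 9)


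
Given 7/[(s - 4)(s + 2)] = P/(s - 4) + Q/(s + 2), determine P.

Cover-up at s = 4: P = 7/(4 + 2) = 7/6


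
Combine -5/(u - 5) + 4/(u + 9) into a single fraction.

Common denominator (u - 5)(u + 9). Numerator: -5(u + 9) + 4(u - 5) = (-5u - 45) + (4u - 20) = -u - 65
Result: (-u - 65)/[(u - 5)(u + 9)]


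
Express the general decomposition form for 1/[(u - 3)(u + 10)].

Distinct linear factors: α/(u - 3) + β/(u + 10)


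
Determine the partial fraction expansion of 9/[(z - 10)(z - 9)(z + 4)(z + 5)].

Using Heaviside cover-up: (3/70)/(z - 10) - (9/182)/(z - 9) + (9/182)/(z + 4) - (3/70)/(z + 5)


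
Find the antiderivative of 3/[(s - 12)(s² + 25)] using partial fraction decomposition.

Cover-up at s=12: α = 3/(12²+25) = 3/169. Coeff matching: β = -3/169, γ = -36/169. Decomposition: (3/169)/(s - 12) - ((3/169)s + 36/169)/(s² + 25). Integrate: linear → ln, quadratic → (1/2)ln + arctan: (3/169) ln|(s - 12)| - (3/338) ln(s² + 25) - (36/845) arctan(s/5) + C


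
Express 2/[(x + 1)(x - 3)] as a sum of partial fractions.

2/(x + 1)(x - 3) = α/(x + 1) + β/(x - 3). α = 2/(-1 - 3) = -1/2, β = 2/(3 + 1) = 1/2
Result: (-1/2)/(x + 1) + (1/2)/(x - 3)


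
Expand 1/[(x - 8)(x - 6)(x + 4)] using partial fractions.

Using cover-up method: P = 1/24, Q = -1/20, R = 1/120
Result: (1/24)/(x - 8) - (1/20)/(x - 6) + (1/120)/(x + 4)


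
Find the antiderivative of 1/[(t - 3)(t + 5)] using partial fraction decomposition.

Decompose: 1/[(t - 3)(t + 5)] = (1/8)/(t - 3) - (1/8)/(t + 5). Integrate each term: (1/8) ln|(t - 3)| - (1/8) ln|(t + 5)| + C


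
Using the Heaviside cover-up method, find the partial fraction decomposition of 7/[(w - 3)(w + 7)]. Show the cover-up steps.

Cover (w - 3): set w=3, get A = 7/(3 + 7) = 7/10. Cover (w + 7): set w=-7, get B = 7/(-7 - 3) = -7/10.
Result: (7/10)/(w - 3) - (7/10)/(w + 7)


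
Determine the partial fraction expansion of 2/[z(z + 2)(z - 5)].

Using cover-up method: P = -1/5, Q = 1/7, R = 2/35
Result: (-1/5)/z + (1/7)/(z + 2) + (2/35)/(z - 5)


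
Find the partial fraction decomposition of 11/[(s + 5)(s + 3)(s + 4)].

Using cover-up method: α = 11/2, β = 11/2, γ = -11
Result: (11/2)/(s + 5) + (11/2)/(s + 3) - 11/(s + 4)


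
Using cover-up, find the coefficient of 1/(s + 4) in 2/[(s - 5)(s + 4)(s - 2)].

Cover (s + 4), set s=-4: 2/[(-4 - 5)(-4 - 2)] = 1/27


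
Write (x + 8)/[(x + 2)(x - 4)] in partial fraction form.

At x=-2: α = (1·(-2) + 8)/(-2 - 4) = -1. At x=4: β = (1·4 + 8)/(4 + 2) = 2
Result: -1/(x + 2) + 2/(x - 4)


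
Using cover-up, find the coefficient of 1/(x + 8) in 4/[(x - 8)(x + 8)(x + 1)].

Cover (x + 8), set x=-8: 4/[(-8 - 8)(-8 + 1)] = 1/28


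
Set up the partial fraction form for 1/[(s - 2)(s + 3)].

Distinct linear factors: A/(s - 2) + B/(s + 3)


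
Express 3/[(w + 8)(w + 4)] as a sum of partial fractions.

3/(w + 8)(w + 4) = P/(w + 8) + Q/(w + 4). P = 3/(-8 + 4) = -3/4, Q = 3/(-4 + 8) = 3/4
Result: (-3/4)/(w + 8) + (3/4)/(w + 4)


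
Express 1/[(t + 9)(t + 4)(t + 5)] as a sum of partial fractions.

Using cover-up method: α = 1/20, β = 1/5, γ = -1/4
Result: (1/20)/(t + 9) + (1/5)/(t + 4) - (1/4)/(t + 5)


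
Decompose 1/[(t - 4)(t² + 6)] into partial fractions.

Cover-up at t = 4: A = 1/(4² + 6) = 1/22. Then B = -A = -1/22, C = -A·(0 + 4) = -2/11
Result: (1/22)/(t - 4) - ((1/22)t + 2/11)/(t² + 6)


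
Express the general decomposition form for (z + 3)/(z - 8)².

Repeated linear factor: α/(z - 8) + β/(z - 8)²


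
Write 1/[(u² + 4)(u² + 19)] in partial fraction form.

Coefficient matching gives A = C = 0, B = 1/(19-4) = 1/15, D = -B = -1/15
Result: (1/15)/(u² + 4) - (1/15)/(u² + 19)


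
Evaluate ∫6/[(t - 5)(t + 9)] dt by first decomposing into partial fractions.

Decompose: 6/[(t - 5)(t + 9)] = (3/7)/(t - 5) - (3/7)/(t + 9). Integrate each term: (3/7) ln|(t - 5)| - (3/7) ln|(t + 9)| + C


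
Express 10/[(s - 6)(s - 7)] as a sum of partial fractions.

10/(s - 6)(s - 7) = A/(s - 6) + B/(s - 7). A = 10/(6 - 7) = -10, B = 10/(7 - 6) = 10
Result: -10/(s - 6) + 10/(s - 7)


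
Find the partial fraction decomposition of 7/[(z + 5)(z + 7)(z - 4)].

Using cover-up method: α = -7/18, β = 7/22, γ = 7/99
Result: (-7/18)/(z + 5) + (7/22)/(z + 7) + (7/99)/(z - 4)


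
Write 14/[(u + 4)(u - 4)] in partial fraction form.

14/(u + 4)(u - 4) = α/(u + 4) + β/(u - 4). α = 14/(-4 - 4) = -7/4, β = 14/(4 + 4) = 7/4
Result: (-7/4)/(u + 4) + (7/4)/(u - 4)


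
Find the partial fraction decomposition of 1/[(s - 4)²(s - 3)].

Cover-up at s=3: γ = 1/(3 - 4)² = 1. Cover-up at s=4: β = 1/(4 - 3) = 1. Comparing s² coeff: α = -γ = -1
Result: -1/(s - 4) + 1/(s - 4)² + 1/(s - 3)


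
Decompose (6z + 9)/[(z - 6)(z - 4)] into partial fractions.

At z=6: P = (6·6 + 9)/(6 - 4) = 45/2. At z=4: Q = (6·4 + 9)/(4 - 6) = -33/2
Result: (45/2)/(z - 6) - (33/2)/(z - 4)


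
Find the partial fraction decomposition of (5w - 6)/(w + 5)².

(5w - 6) = P(w + 5) + Q. At w = -5: Q = 5·(-5) - 6 = -31. Coeff of w: P = 5
Result: 5/(w + 5) - 31/(w + 5)²


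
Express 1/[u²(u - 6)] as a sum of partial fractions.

Cover-up at u=6: γ = 1/(6 - 0)² = 1/36. Cover-up at u=0: β = 1/(0 - 6) = -1/6. Comparing u² coeff: α = -γ = -1/36
Result: (-1/36)/u - (1/6)/u² + (1/36)/(u - 6)


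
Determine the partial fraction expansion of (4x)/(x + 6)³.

(4x) = α(x + 6)² + β(x + 6) + γ. At x = -6: γ = 4·(-6) + 0 = -24. Coefficients: α = 0, β = 4
Result: 4/(x + 6)² - 24/(x + 6)³


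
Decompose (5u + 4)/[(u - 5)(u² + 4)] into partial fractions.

At u=5: P = (5·5 + 4)/(5² + 4) = 1. Q = -P = -1, R = 5 - 5·P = 0
Result: 1/(u - 5) - (u)/(u² + 4)


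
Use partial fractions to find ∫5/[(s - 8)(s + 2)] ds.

Decompose: 5/[(s - 8)(s + 2)] = (1/2)/(s - 8) - (1/2)/(s + 2). Integrate each term: (1/2) ln|(s - 8)| - (1/2) ln|(s + 2)| + C


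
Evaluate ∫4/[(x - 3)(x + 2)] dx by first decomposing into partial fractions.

Decompose: 4/[(x - 3)(x + 2)] = (4/5)/(x - 3) - (4/5)/(x + 2). Integrate each term: (4/5) ln|(x - 3)| - (4/5) ln|(x + 2)| + C


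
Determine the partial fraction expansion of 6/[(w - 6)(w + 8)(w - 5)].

Using cover-up method: A = 3/7, B = 3/91, C = -6/13
Result: (3/7)/(w - 6) + (3/91)/(w + 8) - (6/13)/(w - 5)


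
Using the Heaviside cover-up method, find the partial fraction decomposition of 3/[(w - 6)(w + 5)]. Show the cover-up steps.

Cover (w - 6): set w=6, get P = 3/(6 + 5) = 3/11. Cover (w + 5): set w=-5, get Q = 3/(-5 - 6) = -3/11.
Result: (3/11)/(w - 6) - (3/11)/(w + 5)


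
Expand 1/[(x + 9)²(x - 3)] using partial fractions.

Cover-up at x=3: R = 1/(3 + 9)² = 1/144. Cover-up at x=-9: Q = 1/(-9 - 3) = -1/12. Comparing x² coeff: P = -R = -1/144
Result: (-1/144)/(x + 9) - (1/12)/(x + 9)² + (1/144)/(x - 3)


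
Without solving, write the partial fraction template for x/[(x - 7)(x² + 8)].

Linear + irreducible quadratic: P/(x - 7) + (Qx + R)/(x² + 8)


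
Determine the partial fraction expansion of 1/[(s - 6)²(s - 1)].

Cover-up at s=1: R = 1/(1 - 6)² = 1/25. Cover-up at s=6: Q = 1/(6 - 1) = 1/5. Comparing s² coeff: P = -R = -1/25
Result: (-1/25)/(s - 6) + (1/5)/(s - 6)² + (1/25)/(s - 1)


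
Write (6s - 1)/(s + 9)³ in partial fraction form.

(6s - 1) = P(s + 9)² + Q(s + 9) + R. At s = -9: R = 6·(-9) - 1 = -55. Coefficients: P = 0, Q = 6
Result: 6/(s + 9)² - 55/(s + 9)³


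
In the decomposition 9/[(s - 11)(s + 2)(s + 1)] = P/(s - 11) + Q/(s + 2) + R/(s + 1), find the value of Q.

Cover-up at s = -2: Q = 9/[(-2 - 11)(-2 + 1)] = 9/[(-13)(-1)] = 9/13


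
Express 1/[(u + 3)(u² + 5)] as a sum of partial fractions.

Cover-up at u = -3: A = 1/((-3)² + 5) = 1/14. Then B = -A = -1/14, C = -A·(0 - 3) = 3/14
Result: (1/14)/(u + 3) - ((1/14)u - 3/14)/(u² + 5)


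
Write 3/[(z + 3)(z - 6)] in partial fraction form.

3/(z + 3)(z - 6) = P/(z + 3) + Q/(z - 6). P = 3/(-3 - 6) = -1/3, Q = 3/(6 + 3) = 1/3
Result: (-1/3)/(z + 3) + (1/3)/(z - 6)


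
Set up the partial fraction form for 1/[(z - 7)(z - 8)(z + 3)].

Three distinct linear factors: P/(z - 7) + Q/(z - 8) + R/(z + 3)


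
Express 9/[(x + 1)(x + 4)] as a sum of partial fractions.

9/(x + 1)(x + 4) = α/(x + 1) + β/(x + 4). α = 9/(-1 + 4) = 3, β = 9/(-4 + 1) = -3
Result: 3/(x + 1) - 3/(x + 4)


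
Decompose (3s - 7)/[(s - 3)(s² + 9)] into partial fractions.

At s=3: A = (3·3 - 7)/(3² + 9) = 1/9. B = -A = -1/9, C = 3 - 3·A = 8/3
Result: (1/9)/(s - 3) - ((1/9)s - 8/3)/(s² + 9)


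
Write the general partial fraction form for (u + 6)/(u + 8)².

Repeated linear factor: A/(u + 8) + B/(u + 8)²


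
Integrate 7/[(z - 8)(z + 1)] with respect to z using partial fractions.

Decompose: 7/[(z - 8)(z + 1)] = (7/9)/(z - 8) - (7/9)/(z + 1). Integrate each term: (7/9) ln|(z - 8)| - (7/9) ln|(z + 1)| + C


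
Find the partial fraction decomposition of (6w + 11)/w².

(6w + 11) = Pw + Q. At w = 0: Q = 6·0 + 11 = 11. Coeff of w: P = 6
Result: 6/w + 11/w²


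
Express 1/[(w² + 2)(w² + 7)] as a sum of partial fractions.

Coefficient matching gives α = γ = 0, β = 1/(7-2) = 1/5, δ = -β = -1/5
Result: (1/5)/(w² + 2) - (1/5)/(w² + 7)


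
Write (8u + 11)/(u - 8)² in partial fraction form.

(8u + 11) = α(u - 8) + β. At u = 8: β = 8·8 + 11 = 75. Coeff of u: α = 8
Result: 8/(u - 8) + 75/(u - 8)²


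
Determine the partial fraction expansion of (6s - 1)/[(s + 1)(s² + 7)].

At s=-1: α = (6·(-1) - 1)/((-1)² + 7) = -7/8. β = -α = 7/8, γ = 6 - (-1)·α = 41/8
Result: (-7/8)/(s + 1) + ((7/8)s + 41/8)/(s² + 7)


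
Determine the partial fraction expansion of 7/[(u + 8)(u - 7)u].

Using cover-up method: P = 7/120, Q = 1/15, R = -1/8
Result: (7/120)/(u + 8) + (1/15)/(u - 7) - (1/8)/u


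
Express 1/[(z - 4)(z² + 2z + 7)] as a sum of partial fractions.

Cover-up at z = 4: α = 1/(4² + 2·4 + 7) = 1/31. Then β = -α = -1/31, γ = -α·(2 + 4) = -6/31
Result: (1/31)/(z - 4) - ((1/31)z + 6/31)/(z² + 2z + 7)


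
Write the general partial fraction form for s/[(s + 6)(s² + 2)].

Linear + irreducible quadratic: α/(s + 6) + (βs + γ)/(s² + 2)


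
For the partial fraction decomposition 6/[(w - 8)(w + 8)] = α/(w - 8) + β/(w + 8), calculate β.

Cover-up at w = -8: β = 6/(-8 - 8) = -6/16 = -3/8


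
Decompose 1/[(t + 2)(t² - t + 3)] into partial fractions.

Cover-up at t = -2: P = 1/((-2)² - 1·(-2) + 3) = 1/9. Then Q = -P = -1/9, R = -P·(-1 - 2) = 1/3
Result: (1/9)/(t + 2) - ((1/9)t - 1/3)/(t² - t + 3)


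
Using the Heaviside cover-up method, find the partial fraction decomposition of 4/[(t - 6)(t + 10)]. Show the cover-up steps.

Cover (t - 6): set t=6, get A = 4/(6 + 10) = 1/4. Cover (t + 10): set t=-10, get B = 4/(-10 - 6) = -1/4.
Result: (1/4)/(t - 6) - (1/4)/(t + 10)


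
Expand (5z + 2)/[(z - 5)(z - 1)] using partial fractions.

At z=5: A = (5·5 + 2)/(5 - 1) = 27/4. At z=1: B = (5·1 + 2)/(1 - 5) = -7/4
Result: (27/4)/(z - 5) - (7/4)/(z - 1)


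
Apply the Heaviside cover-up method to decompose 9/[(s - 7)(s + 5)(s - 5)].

Cover (s - 7), s=7: A = 9/[(7 + 5)(7 - 5)] = 3/8. Cover (s + 5), s=-5: B = 9/[(-5 - 7)(-5 - 5)] = 3/40. Cover (s - 5), s=5: C = 9/[(5 - 7)(5 + 5)] = -9/20.
Result: (3/8)/(s - 7) + (3/40)/(s + 5) - (9/20)/(s - 5)


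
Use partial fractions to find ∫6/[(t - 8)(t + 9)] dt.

Decompose: 6/[(t - 8)(t + 9)] = (6/17)/(t - 8) - (6/17)/(t + 9). Integrate each term: (6/17) ln|(t - 8)| - (6/17) ln|(t + 9)| + C


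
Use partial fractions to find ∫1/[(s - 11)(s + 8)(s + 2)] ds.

Cover-up: A = 1/247, B = 1/114, C = -1/78. Decomposition: (1/247)/(s - 11) + (1/114)/(s + 8) - (1/78)/(s + 2). Integrate each term: (1/247) ln|(s - 11)| + (1/114) ln|(s + 8)| - (1/78) ln|(s + 2)| + C


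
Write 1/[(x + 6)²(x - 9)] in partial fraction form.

Cover-up at x=9: γ = 1/(9 + 6)² = 1/225. Cover-up at x=-6: β = 1/(-6 - 9) = -1/15. Comparing x² coeff: α = -γ = -1/225
Result: (-1/225)/(x + 6) - (1/15)/(x + 6)² + (1/225)/(x - 9)


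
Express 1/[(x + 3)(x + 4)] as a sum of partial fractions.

1/(x + 3)(x + 4) = P/(x + 3) + Q/(x + 4). P = 1/(-3 + 4) = 1, Q = 1/(-4 + 3) = -1
Result: 1/(x + 3) - 1/(x + 4)


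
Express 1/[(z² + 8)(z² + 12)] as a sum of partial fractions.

Coefficient matching gives α = γ = 0, β = 1/(12-8) = 1/4, δ = -β = -1/4
Result: (1/4)/(z² + 8) - (1/4)/(z² + 12)


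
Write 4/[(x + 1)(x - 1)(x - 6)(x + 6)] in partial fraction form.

Using Heaviside cover-up: (2/35)/(x + 1) - (2/35)/(x - 1) + (1/105)/(x - 6) - (1/105)/(x + 6)


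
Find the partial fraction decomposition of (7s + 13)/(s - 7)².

(7s + 13) = P(s - 7) + Q. At s = 7: Q = 7·7 + 13 = 62. Coeff of s: P = 7
Result: 7/(s - 7) + 62/(s - 7)²


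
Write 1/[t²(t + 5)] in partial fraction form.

Cover-up at t=-5: γ = 1/(-5 - 0)² = 1/25. Cover-up at t=0: β = 1/(0 + 5) = 1/5. Comparing t² coeff: α = -γ = -1/25
Result: (-1/25)/t + (1/5)/t² + (1/25)/(t + 5)


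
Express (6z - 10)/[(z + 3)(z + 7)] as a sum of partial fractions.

At z=-3: A = (6·(-3) - 10)/(-3 + 7) = -7. At z=-7: B = (6·(-7) - 10)/(-7 + 3) = 13
Result: -7/(z + 3) + 13/(z + 7)


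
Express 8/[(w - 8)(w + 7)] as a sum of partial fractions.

8/(w - 8)(w + 7) = P/(w - 8) + Q/(w + 7). P = 8/(8 + 7) = 8/15, Q = 8/(-7 - 8) = -8/15
Result: (8/15)/(w - 8) - (8/15)/(w + 7)


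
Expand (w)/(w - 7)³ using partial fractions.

(w) = P(w - 7)² + Q(w - 7) + R. At w = 7: R = 1·7 + 0 = 7. Coefficients: P = 0, Q = 1
Result: 1/(w - 7)² + 7/(w - 7)³


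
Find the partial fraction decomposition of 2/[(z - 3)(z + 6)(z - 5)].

Using cover-up method: α = -1/9, β = 2/99, γ = 1/11
Result: (-1/9)/(z - 3) + (2/99)/(z + 6) + (1/11)/(z - 5)


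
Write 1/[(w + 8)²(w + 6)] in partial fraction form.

Cover-up at w=-6: γ = 1/(-6 + 8)² = 1/4. Cover-up at w=-8: β = 1/(-8 + 6) = -1/2. Comparing w² coeff: α = -γ = -1/4
Result: (-1/4)/(w + 8) - (1/2)/(w + 8)² + (1/4)/(w + 6)


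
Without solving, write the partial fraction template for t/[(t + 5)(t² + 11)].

Linear + irreducible quadratic: α/(t + 5) + (βt + γ)/(t² + 11)


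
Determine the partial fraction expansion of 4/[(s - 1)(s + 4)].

4/(s - 1)(s + 4) = P/(s - 1) + Q/(s + 4). P = 4/(1 + 4) = 4/5, Q = 4/(-4 - 1) = -4/5
Result: (4/5)/(s - 1) - (4/5)/(s + 4)


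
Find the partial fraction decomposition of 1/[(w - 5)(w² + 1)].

Cover-up at w = 5: P = 1/(5² + 1) = 1/26. Then Q = -P = -1/26, R = -P·(0 + 5) = -5/26
Result: (1/26)/(w - 5) - ((1/26)w + 5/26)/(w² + 1)


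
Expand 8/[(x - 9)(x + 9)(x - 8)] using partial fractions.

Using cover-up method: A = 4/9, B = 4/153, C = -8/17
Result: (4/9)/(x - 9) + (4/153)/(x + 9) - (8/17)/(x - 8)


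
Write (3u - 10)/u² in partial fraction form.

(3u - 10) = Au + B. At u = 0: B = 3·0 - 10 = -10. Coeff of u: A = 3
Result: 3/u - 10/u²


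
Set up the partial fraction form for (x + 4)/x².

Repeated linear factor: α/x + β/x²


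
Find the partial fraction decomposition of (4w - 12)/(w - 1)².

(4w - 12) = α(w - 1) + β. At w = 1: β = 4·1 - 12 = -8. Coeff of w: α = 4
Result: 4/(w - 1) - 8/(w - 1)²


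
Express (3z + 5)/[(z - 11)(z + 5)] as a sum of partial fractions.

At z=11: α = (3·11 + 5)/(11 + 5) = 19/8. At z=-5: β = (3·(-5) + 5)/(-5 - 11) = 5/8
Result: (19/8)/(z - 11) + (5/8)/(z + 5)


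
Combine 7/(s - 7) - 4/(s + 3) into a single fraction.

Common denominator (s - 7)(s + 3). Numerator: 7(s + 3) - 4(s - 7) = (7s + 21) - (4s - 28) = 3s + 49
Result: (3s + 49)/[(s - 7)(s + 3)]


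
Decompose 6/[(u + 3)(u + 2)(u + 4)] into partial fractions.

Using cover-up method: A = -6, B = 3, C = 3
Result: -6/(u + 3) + 3/(u + 2) + 3/(u + 4)


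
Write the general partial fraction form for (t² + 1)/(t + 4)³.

Repeated linear factor (power 3): P/(t + 4) + Q/(t + 4)² + R/(t + 4)³


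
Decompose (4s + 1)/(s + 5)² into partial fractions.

(4s + 1) = A(s + 5) + B. At s = -5: B = 4·(-5) + 1 = -19. Coeff of s: A = 4
Result: 4/(s + 5) - 19/(s + 5)²


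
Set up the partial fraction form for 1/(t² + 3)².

Repeated quadratic factor: (Pt + Q)/(t² + 3) + (Rt + S)/(t² + 3)²


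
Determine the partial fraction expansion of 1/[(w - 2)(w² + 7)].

Cover-up at w = 2: α = 1/(2² + 7) = 1/11. Then β = -α = -1/11, γ = -α·(0 + 2) = -2/11
Result: (1/11)/(w - 2) - ((1/11)w + 2/11)/(w² + 7)


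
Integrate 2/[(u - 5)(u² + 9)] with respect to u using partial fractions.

Cover-up at u=5: A = 2/(5²+9) = 1/17. Coeff matching: B = -1/17, C = -5/17. Decomposition: (1/17)/(u - 5) - ((1/17)u + 5/17)/(u² + 9). Integrate: linear → ln, quadratic → (1/2)ln + arctan: (1/17) ln|(u - 5)| - (1/34) ln(u² + 9) - (5/51) arctan(u/3) + C


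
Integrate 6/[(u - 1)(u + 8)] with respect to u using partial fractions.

Decompose: 6/[(u - 1)(u + 8)] = (2/3)/(u - 1) - (2/3)/(u + 8). Integrate each term: (2/3) ln|(u - 1)| - (2/3) ln|(u + 8)| + C


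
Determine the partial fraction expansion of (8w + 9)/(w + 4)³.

(8w + 9) = α(w + 4)² + β(w + 4) + γ. At w = -4: γ = 8·(-4) + 9 = -23. Coefficients: α = 0, β = 8
Result: 8/(w + 4)² - 23/(w + 4)³


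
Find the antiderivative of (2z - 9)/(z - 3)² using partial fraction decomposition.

Decompose: α = 2, β = 2·3 - 9 = -3, so (2z - 9)/(z - 3)² = 2/(z - 3) - 3/(z - 3)². Integrate: ∫ α/(z - 3) dz = 2 ln|(z - 3)|; ∫ β/(z - 3)² dz = 3/(z - 3). Sum: 2 ln|(z - 3)| + 3/(z - 3) + C


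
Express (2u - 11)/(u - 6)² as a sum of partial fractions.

(2u - 11) = α(u - 6) + β. At u = 6: β = 2·6 - 11 = 1. Coeff of u: α = 2
Result: 2/(u - 6) + 1/(u - 6)²


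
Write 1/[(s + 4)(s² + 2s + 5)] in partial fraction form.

Cover-up at s = -4: P = 1/((-4)² + 2·(-4) + 5) = 1/13. Then Q = -P = -1/13, R = -P·(2 - 4) = 2/13
Result: (1/13)/(s + 4) - ((1/13)s - 2/13)/(s² + 2s + 5)


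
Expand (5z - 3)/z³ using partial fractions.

(5z - 3) = Az² + Bz + C. At z = 0: C = 5·0 - 3 = -3. Coefficients: A = 0, B = 5
Result: 5/z² - 3/z³


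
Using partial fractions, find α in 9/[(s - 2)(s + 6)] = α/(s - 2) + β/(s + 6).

Cover-up at s = 2: α = 9/(2 + 6) = 9/8


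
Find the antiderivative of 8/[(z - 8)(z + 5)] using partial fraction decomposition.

Decompose: 8/[(z - 8)(z + 5)] = (8/13)/(z - 8) - (8/13)/(z + 5). Integrate each term: (8/13) ln|(z - 8)| - (8/13) ln|(z + 5)| + C


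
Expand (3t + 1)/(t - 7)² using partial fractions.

(3t + 1) = α(t - 7) + β. At t = 7: β = 3·7 + 1 = 22. Coeff of t: α = 3
Result: 3/(t - 7) + 22/(t - 7)²


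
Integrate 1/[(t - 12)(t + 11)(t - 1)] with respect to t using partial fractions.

Cover-up: α = 1/253, β = 1/276, γ = -1/132. Decomposition: (1/253)/(t - 12) + (1/276)/(t + 11) - (1/132)/(t - 1). Integrate each term: (1/253) ln|(t - 12)| + (1/276) ln|(t + 11)| - (1/132) ln|(t - 1)| + C


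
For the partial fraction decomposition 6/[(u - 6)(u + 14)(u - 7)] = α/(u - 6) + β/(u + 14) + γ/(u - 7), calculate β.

Cover-up at u = -14: β = 6/[(-14 - 6)(-14 - 7)] = 6/[(-20)(-21)] = 6/420 = 1/70


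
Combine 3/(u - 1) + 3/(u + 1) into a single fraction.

Common denominator (u - 1)(u + 1). Numerator: 3(u + 1) + 3(u - 1) = (3u + 3) + (3u - 3) = 6u
Result: (6u)/[(u - 1)(u + 1)]


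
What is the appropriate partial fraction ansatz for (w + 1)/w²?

Repeated linear factor: P/w + Q/w²


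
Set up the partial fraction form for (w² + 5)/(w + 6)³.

Repeated linear factor (power 3): A/(w + 6) + B/(w + 6)² + C/(w + 6)³


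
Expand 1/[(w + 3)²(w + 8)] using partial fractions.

Cover-up at w=-8: γ = 1/(-8 + 3)² = 1/25. Cover-up at w=-3: β = 1/(-3 + 8) = 1/5. Comparing w² coeff: α = -γ = -1/25
Result: (-1/25)/(w + 3) + (1/5)/(w + 3)² + (1/25)/(w + 8)


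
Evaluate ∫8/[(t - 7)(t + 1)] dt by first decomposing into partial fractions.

Decompose: 8/[(t - 7)(t + 1)] = 1/(t - 7) - 1/(t + 1). Integrate each term: ln|(t - 7)| - ln|(t + 1)| + C


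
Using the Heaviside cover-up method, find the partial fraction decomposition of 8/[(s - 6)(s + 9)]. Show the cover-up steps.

Cover (s - 6): set s=6, get α = 8/(6 + 9) = 8/15. Cover (s + 9): set s=-9, get β = 8/(-9 - 6) = -8/15.
Result: (8/15)/(s - 6) - (8/15)/(s + 9)


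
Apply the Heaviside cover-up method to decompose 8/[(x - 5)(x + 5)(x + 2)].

Cover (x - 5), x=5: A = 8/[(5 + 5)(5 + 2)] = 4/35. Cover (x + 5), x=-5: B = 8/[(-5 - 5)(-5 + 2)] = 4/15. Cover (x + 2), x=-2: C = 8/[(-2 - 5)(-2 + 5)] = -8/21.
Result: (4/35)/(x - 5) + (4/15)/(x + 5) - (8/21)/(x + 2)


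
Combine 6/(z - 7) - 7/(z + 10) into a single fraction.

Common denominator (z - 7)(z + 10). Numerator: 6(z + 10) - 7(z - 7) = (6z + 60) - (7z - 49) = -z + 109
Result: (-z + 109)/[(z - 7)(z + 10)]


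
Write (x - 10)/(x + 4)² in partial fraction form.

(x - 10) = P(x + 4) + Q. At x = -4: Q = 1·(-4) - 10 = -14. Coeff of x: P = 1
Result: 1/(x + 4) - 14/(x + 4)²


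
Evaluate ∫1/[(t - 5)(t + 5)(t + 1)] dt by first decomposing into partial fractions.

Cover-up: α = 1/60, β = 1/40, γ = -1/24. Decomposition: (1/60)/(t - 5) + (1/40)/(t + 5) - (1/24)/(t + 1). Integrate each term: (1/60) ln|(t - 5)| + (1/40) ln|(t + 5)| - (1/24) ln|(t + 1)| + C


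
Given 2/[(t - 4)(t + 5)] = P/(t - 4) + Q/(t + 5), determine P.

Cover-up at t = 4: P = 2/(4 + 5) = 2/9


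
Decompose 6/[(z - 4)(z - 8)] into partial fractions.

6/(z - 4)(z - 8) = α/(z - 4) + β/(z - 8). α = 6/(4 - 8) = -3/2, β = 6/(8 - 4) = 3/2
Result: (-3/2)/(z - 4) + (3/2)/(z - 8)


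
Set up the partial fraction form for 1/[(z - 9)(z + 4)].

Distinct linear factors: P/(z - 9) + Q/(z + 4)


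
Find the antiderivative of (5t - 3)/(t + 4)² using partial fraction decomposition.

Decompose: P = 5, Q = 5·(-4) - 3 = -23, so (5t - 3)/(t + 4)² = 5/(t + 4) - 23/(t + 4)². Integrate: ∫ P/(t + 4) dt = 5 ln|(t + 4)|; ∫ Q/(t + 4)² dt = 23/(t + 4). Sum: 5 ln|(t + 4)| + 23/(t + 4) + C


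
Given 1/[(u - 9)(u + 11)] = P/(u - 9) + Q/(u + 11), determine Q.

Cover-up at u = -11: Q = 1/(-11 - 9) = -1/20


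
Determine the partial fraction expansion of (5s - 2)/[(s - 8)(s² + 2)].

At s=8: A = (5·8 - 2)/(8² + 2) = 19/33. B = -A = -19/33, C = 5 - 8·A = 13/33
Result: (19/33)/(s - 8) - ((19/33)s - 13/33)/(s² + 2)


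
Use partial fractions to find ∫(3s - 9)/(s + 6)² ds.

Decompose: A = 3, B = 3·(-6) - 9 = -27, so (3s - 9)/(s + 6)² = 3/(s + 6) - 27/(s + 6)². Integrate: ∫ A/(s + 6) ds = 3 ln|(s + 6)|; ∫ B/(s + 6)² ds = 27/(s + 6). Sum: 3 ln|(s + 6)| + 27/(s + 6) + C


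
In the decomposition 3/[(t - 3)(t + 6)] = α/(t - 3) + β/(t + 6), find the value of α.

Cover-up at t = 3: α = 3/(3 + 6) = 3/9 = 1/3


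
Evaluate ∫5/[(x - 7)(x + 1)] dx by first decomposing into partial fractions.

Decompose: 5/[(x - 7)(x + 1)] = (5/8)/(x - 7) - (5/8)/(x + 1). Integrate each term: (5/8) ln|(x - 7)| - (5/8) ln|(x + 1)| + C


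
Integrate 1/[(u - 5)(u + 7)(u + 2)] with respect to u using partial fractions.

Cover-up: α = 1/84, β = 1/60, γ = -1/35. Decomposition: (1/84)/(u - 5) + (1/60)/(u + 7) - (1/35)/(u + 2). Integrate each term: (1/84) ln|(u - 5)| + (1/60) ln|(u + 7)| - (1/35) ln|(u + 2)| + C


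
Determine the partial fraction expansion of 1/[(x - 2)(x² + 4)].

Cover-up at x = 2: A = 1/(2² + 4) = 1/8. Then B = -A = -1/8, C = -A·(0 + 2) = -1/4
Result: (1/8)/(x - 2) - ((1/8)x + 1/4)/(x² + 4)


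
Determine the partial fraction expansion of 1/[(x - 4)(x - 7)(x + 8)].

Using cover-up method: P = -1/36, Q = 1/45, R = 1/180
Result: (-1/36)/(x - 4) + (1/45)/(x - 7) + (1/180)/(x + 8)


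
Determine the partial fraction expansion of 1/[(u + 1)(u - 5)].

1/(u + 1)(u - 5) = P/(u + 1) + Q/(u - 5). P = 1/(-1 - 5) = -1/6, Q = 1/(5 + 1) = 1/6
Result: (-1/6)/(u + 1) + (1/6)/(u - 5)


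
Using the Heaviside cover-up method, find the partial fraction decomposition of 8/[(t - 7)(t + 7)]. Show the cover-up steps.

Cover (t - 7): set t=7, get α = 8/(7 + 7) = 4/7. Cover (t + 7): set t=-7, get β = 8/(-7 - 7) = -4/7.
Result: (4/7)/(t - 7) - (4/7)/(t + 7)


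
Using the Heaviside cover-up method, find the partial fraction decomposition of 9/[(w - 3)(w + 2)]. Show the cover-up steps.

Cover (w - 3): set w=3, get P = 9/(3 + 2) = 9/5. Cover (w + 2): set w=-2, get Q = 9/(-2 - 3) = -9/5.
Result: (9/5)/(w - 3) - (9/5)/(w + 2)


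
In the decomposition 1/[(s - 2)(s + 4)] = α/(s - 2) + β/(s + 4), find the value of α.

Cover-up at s = 2: α = 1/(2 + 4) = 1/6


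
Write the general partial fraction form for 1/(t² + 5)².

Repeated quadratic factor: (At + B)/(t² + 5) + (Ct + D)/(t² + 5)²


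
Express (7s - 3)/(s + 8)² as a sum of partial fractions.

(7s - 3) = A(s + 8) + B. At s = -8: B = 7·(-8) - 3 = -59. Coeff of s: A = 7
Result: 7/(s + 8) - 59/(s + 8)²


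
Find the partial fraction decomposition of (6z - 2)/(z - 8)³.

(6z - 2) = A(z - 8)² + B(z - 8) + C. At z = 8: C = 6·8 - 2 = 46. Coefficients: A = 0, B = 6
Result: 6/(z - 8)² + 46/(z - 8)³


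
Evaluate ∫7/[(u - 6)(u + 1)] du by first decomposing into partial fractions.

Decompose: 7/[(u - 6)(u + 1)] = 1/(u - 6) - 1/(u + 1). Integrate each term: ln|(u - 6)| - ln|(u + 1)| + C


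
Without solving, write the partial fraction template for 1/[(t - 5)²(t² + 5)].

Repeated linear + quadratic: P/(t - 5) + Q/(t - 5)² + (Rt + S)/(t² + 5)


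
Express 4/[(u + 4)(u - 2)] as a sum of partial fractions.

4/(u + 4)(u - 2) = P/(u + 4) + Q/(u - 2). P = 4/(-4 - 2) = -2/3, Q = 4/(2 + 4) = 2/3
Result: (-2/3)/(u + 4) + (2/3)/(u - 2)


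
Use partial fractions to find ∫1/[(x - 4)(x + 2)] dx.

Decompose: 1/[(x - 4)(x + 2)] = (1/6)/(x - 4) - (1/6)/(x + 2). Integrate each term: (1/6) ln|(x - 4)| - (1/6) ln|(x + 2)| + C


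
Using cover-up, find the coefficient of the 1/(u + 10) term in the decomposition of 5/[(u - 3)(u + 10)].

Cover (u + 10), set u=-10: 5/((u - 3) at u=-10) = 5/(-13) = -5/13


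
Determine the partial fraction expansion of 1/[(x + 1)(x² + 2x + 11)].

Cover-up at x = -1: α = 1/((-1)² + 2·(-1) + 11) = 1/10. Then β = -α = -1/10, γ = -α·(2 - 1) = -1/10
Result: (1/10)/(x + 1) - ((1/10)x + 1/10)/(x² + 2x + 11)


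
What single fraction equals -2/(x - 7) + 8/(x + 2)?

Common denominator (x - 7)(x + 2). Numerator: -2(x + 2) + 8(x - 7) = (-2x - 4) + (8x - 56) = 6x - 60
Result: (6x - 60)/[(x - 7)(x + 2)]


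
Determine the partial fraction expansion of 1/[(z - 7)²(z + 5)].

Cover-up at z=-5: C = 1/(-5 - 7)² = 1/144. Cover-up at z=7: B = 1/(7 + 5) = 1/12. Comparing z² coeff: A = -C = -1/144
Result: (-1/144)/(z - 7) + (1/12)/(z - 7)² + (1/144)/(z + 5)


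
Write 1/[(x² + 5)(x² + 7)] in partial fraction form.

Coefficient matching gives A = C = 0, B = 1/(7-5) = 1/2, D = -B = -1/2
Result: (1/2)/(x² + 5) - (1/2)/(x² + 7)


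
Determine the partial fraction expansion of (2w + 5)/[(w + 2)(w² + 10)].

At w=-2: α = (2·(-2) + 5)/((-2)² + 10) = 1/14. β = -α = -1/14, γ = 2 - (-2)·α = 15/7
Result: (1/14)/(w + 2) - ((1/14)w - 15/7)/(w² + 10)


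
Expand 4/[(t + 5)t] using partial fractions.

4/(t + 5)t = α/(t + 5) + β/t. α = 4/(-5 - 0) = -4/5, β = 4/(0 + 5) = 4/5
Result: (-4/5)/(t + 5) + (4/5)/t


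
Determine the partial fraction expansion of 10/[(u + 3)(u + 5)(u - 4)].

Using cover-up method: P = -5/7, Q = 5/9, R = 10/63
Result: (-5/7)/(u + 3) + (5/9)/(u + 5) + (10/63)/(u - 4)


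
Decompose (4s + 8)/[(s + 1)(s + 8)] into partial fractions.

At s=-1: α = (4·(-1) + 8)/(-1 + 8) = 4/7. At s=-8: β = (4·(-8) + 8)/(-8 + 1) = 24/7
Result: (4/7)/(s + 1) + (24/7)/(s + 8)


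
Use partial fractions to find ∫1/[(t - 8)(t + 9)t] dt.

Cover-up: P = 1/136, Q = 1/153, R = -1/72. Decomposition: (1/136)/(t - 8) + (1/153)/(t + 9) - (1/72)/t. Integrate each term: (1/136) ln|(t - 8)| + (1/153) ln|(t + 9)| - (1/72) ln|t| + C


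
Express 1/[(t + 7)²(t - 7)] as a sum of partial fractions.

Cover-up at t=7: C = 1/(7 + 7)² = 1/196. Cover-up at t=-7: B = 1/(-7 - 7) = -1/14. Comparing t² coeff: A = -C = -1/196
Result: (-1/196)/(t + 7) - (1/14)/(t + 7)² + (1/196)/(t - 7)


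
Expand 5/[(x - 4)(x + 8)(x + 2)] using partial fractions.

Using cover-up method: A = 5/72, B = 5/72, C = -5/36
Result: (5/72)/(x - 4) + (5/72)/(x + 8) - (5/36)/(x + 2)


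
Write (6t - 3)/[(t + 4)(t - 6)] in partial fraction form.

At t=-4: P = (6·(-4) - 3)/(-4 - 6) = 27/10. At t=6: Q = (6·6 - 3)/(6 + 4) = 33/10
Result: (27/10)/(t + 4) + (33/10)/(t - 6)


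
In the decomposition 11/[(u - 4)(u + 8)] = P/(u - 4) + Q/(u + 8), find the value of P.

Cover-up at u = 4: P = 11/(4 + 8) = 11/12


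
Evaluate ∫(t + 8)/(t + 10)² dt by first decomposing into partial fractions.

Decompose: α = 1, β = 1·(-10) + 8 = -2, so (t + 8)/(t + 10)² = 1/(t + 10) - 2/(t + 10)². Integrate: ∫ α/(t + 10) dt = ln|(t + 10)|; ∫ β/(t + 10)² dt = 2/(t + 10). Sum: ln|(t + 10)| + 2/(t + 10) + C


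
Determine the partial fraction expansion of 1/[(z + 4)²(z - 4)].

Cover-up at z=4: γ = 1/(4 + 4)² = 1/64. Cover-up at z=-4: β = 1/(-4 - 4) = -1/8. Comparing z² coeff: α = -γ = -1/64
Result: (-1/64)/(z + 4) - (1/8)/(z + 4)² + (1/64)/(z - 4)


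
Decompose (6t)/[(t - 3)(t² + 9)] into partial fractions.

At t=3: A = (6·3 + 0)/(3² + 9) = 1. B = -A = -1, C = 6 - 3·A = 3
Result: 1/(t - 3) - (t - 3)/(t² + 9)


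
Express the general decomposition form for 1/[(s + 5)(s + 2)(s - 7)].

Three distinct linear factors: A/(s + 5) + B/(s + 2) + C/(s - 7)


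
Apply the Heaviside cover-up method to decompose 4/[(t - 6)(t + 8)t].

Cover (t - 6), t=6: A = 4/[(6 + 8)(6 - 0)] = 1/21. Cover (t + 8), t=-8: B = 4/[(-8 - 6)(-8 - 0)] = 1/28. Cover t, t=0: C = 4/[(0 - 6)(0 + 8)] = -1/12.
Result: (1/21)/(t - 6) + (1/28)/(t + 8) - (1/12)/t


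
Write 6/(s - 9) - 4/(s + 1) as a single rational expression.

Common denominator (s - 9)(s + 1). Numerator: 6(s + 1) - 4(s - 9) = (6s + 6) - (4s - 36) = 2s + 42
Result: (2s + 42)/[(s - 9)(s + 1)]


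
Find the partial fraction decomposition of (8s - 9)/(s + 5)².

(8s - 9) = P(s + 5) + Q. At s = -5: Q = 8·(-5) - 9 = -49. Coeff of s: P = 8
Result: 8/(s + 5) - 49/(s + 5)²


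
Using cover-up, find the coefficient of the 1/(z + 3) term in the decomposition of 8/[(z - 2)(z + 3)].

Cover (z + 3), set z=-3: 8/((z - 2) at z=-3) = 8/(-5) = -8/5


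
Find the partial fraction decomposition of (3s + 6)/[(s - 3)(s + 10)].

At s=3: A = (3·3 + 6)/(3 + 10) = 15/13. At s=-10: B = (3·(-10) + 6)/(-10 - 3) = 24/13
Result: (15/13)/(s - 3) + (24/13)/(s + 10)


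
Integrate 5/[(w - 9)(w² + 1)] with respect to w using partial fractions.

Cover-up at w=9: A = 5/(9²+1) = 5/82. Coeff matching: B = -5/82, C = -45/82. Decomposition: (5/82)/(w - 9) - ((5/82)w + 45/82)/(w² + 1). Integrate: linear → ln, quadratic → (1/2)ln + arctan: (5/82) ln|(w - 9)| - (5/164) ln(w² + 1) - (45/82) arctan(w) + C


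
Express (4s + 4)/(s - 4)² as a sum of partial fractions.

(4s + 4) = α(s - 4) + β. At s = 4: β = 4·4 + 4 = 20. Coeff of s: α = 4
Result: 4/(s - 4) + 20/(s - 4)²


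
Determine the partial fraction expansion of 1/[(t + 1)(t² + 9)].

Cover-up at t = -1: P = 1/((-1)² + 9) = 1/10. Then Q = -P = -1/10, R = -P·(0 - 1) = 1/10
Result: (1/10)/(t + 1) - ((1/10)t - 1/10)/(t² + 9)


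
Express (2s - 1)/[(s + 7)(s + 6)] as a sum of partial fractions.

At s=-7: P = (2·(-7) - 1)/(-7 + 6) = 15. At s=-6: Q = (2·(-6) - 1)/(-6 + 7) = -13
Result: 15/(s + 7) - 13/(s + 6)


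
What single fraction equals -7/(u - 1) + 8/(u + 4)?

Common denominator (u - 1)(u + 4). Numerator: -7(u + 4) + 8(u - 1) = (-7u - 28) + (8u - 8) = u - 36
Result: (u - 36)/[(u - 1)(u + 4)]


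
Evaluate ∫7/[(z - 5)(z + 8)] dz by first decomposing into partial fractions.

Decompose: 7/[(z - 5)(z + 8)] = (7/13)/(z - 5) - (7/13)/(z + 8). Integrate each term: (7/13) ln|(z - 5)| - (7/13) ln|(z + 8)| + C


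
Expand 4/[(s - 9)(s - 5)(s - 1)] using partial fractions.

Using cover-up method: P = 1/8, Q = -1/4, R = 1/8
Result: (1/8)/(s - 9) - (1/4)/(s - 5) + (1/8)/(s - 1)


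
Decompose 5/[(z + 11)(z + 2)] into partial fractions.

5/(z + 11)(z + 2) = P/(z + 11) + Q/(z + 2). P = 5/(-11 + 2) = -5/9, Q = 5/(-2 + 11) = 5/9
Result: (-5/9)/(z + 11) + (5/9)/(z + 2)


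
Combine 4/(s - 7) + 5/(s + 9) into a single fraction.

Common denominator (s - 7)(s + 9). Numerator: 4(s + 9) + 5(s - 7) = (4s + 36) + (5s - 35) = 9s + 1
Result: (9s + 1)/[(s - 7)(s + 9)]


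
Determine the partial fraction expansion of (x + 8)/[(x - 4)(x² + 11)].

At x=4: A = (1·4 + 8)/(4² + 11) = 4/9. B = -A = -4/9, C = 1 - 4·A = -7/9
Result: (4/9)/(x - 4) - ((4/9)x + 7/9)/(x² + 11)


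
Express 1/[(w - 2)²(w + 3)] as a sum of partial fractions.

Cover-up at w=-3: C = 1/(-3 - 2)² = 1/25. Cover-up at w=2: B = 1/(2 + 3) = 1/5. Comparing w² coeff: A = -C = -1/25
Result: (-1/25)/(w - 2) + (1/5)/(w - 2)² + (1/25)/(w + 3)


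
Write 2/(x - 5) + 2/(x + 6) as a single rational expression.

Common denominator (x - 5)(x + 6). Numerator: 2(x + 6) + 2(x - 5) = (2x + 12) + (2x - 10) = 4x + 2
Result: (4x + 2)/[(x - 5)(x + 6)]


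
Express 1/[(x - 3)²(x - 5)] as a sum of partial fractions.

Cover-up at x=5: R = 1/(5 - 3)² = 1/4. Cover-up at x=3: Q = 1/(3 - 5) = -1/2. Comparing x² coeff: P = -R = -1/4
Result: (-1/4)/(x - 3) - (1/2)/(x - 3)² + (1/4)/(x - 5)


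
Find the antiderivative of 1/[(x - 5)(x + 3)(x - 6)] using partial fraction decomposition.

Cover-up: α = -1/8, β = 1/72, γ = 1/9. Decomposition: (-1/8)/(x - 5) + (1/72)/(x + 3) + (1/9)/(x - 6). Integrate each term: (-1/8) ln|(x - 5)| + (1/72) ln|(x + 3)| + (1/9) ln|(x - 6)| + C


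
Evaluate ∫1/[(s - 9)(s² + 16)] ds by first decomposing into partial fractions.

Cover-up at s=9: α = 1/(9²+16) = 1/97. Coeff matching: β = -1/97, γ = -9/97. Decomposition: (1/97)/(s - 9) - ((1/97)s + 9/97)/(s² + 16). Integrate: linear → ln, quadratic → (1/2)ln + arctan: (1/97) ln|(s - 9)| - (1/194) ln(s² + 16) - (9/388) arctan(s/4) + C


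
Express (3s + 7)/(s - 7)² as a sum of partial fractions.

(3s + 7) = α(s - 7) + β. At s = 7: β = 3·7 + 7 = 28. Coeff of s: α = 3
Result: 3/(s - 7) + 28/(s - 7)²


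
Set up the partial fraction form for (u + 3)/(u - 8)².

Repeated linear factor: P/(u - 8) + Q/(u - 8)²


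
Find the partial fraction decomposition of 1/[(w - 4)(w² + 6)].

Cover-up at w = 4: α = 1/(4² + 6) = 1/22. Then β = -α = -1/22, γ = -α·(0 + 4) = -2/11
Result: (1/22)/(w - 4) - ((1/22)w + 2/11)/(w² + 6)


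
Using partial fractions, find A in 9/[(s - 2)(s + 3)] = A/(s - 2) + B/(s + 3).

Cover-up at s = 2: A = 9/(2 + 3) = 9/5
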